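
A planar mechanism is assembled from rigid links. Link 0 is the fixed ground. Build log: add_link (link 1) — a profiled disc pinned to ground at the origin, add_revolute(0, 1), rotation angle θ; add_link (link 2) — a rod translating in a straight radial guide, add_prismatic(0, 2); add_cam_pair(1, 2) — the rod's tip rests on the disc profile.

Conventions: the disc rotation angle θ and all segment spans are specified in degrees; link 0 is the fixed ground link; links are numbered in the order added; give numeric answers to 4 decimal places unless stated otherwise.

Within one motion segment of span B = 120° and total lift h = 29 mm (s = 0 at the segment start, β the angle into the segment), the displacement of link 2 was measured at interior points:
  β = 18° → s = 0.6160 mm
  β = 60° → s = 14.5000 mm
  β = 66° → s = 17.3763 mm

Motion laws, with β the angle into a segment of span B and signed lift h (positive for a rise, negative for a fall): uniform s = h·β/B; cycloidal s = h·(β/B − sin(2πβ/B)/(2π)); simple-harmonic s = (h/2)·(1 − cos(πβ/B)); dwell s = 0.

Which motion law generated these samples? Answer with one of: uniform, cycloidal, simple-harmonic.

candidates at β/B = r: uniform s = h·r (linear in β); cycloidal s = h·(r − sin(2πr)/(2π)); simple-harmonic s = (h/2)(1 − cos(πr))
β=18°: printed 0.6160 | uniform 4.3500, cycloidal 0.6160, simple-harmonic 1.5804
β=60°: printed 14.5000 | uniform 14.5000, cycloidal 14.5000, simple-harmonic 14.5000
β=66°: printed 17.3763 | uniform 15.9500, cycloidal 17.3763, simple-harmonic 16.7683
only one law matches every sample → cycloidal

cycloidal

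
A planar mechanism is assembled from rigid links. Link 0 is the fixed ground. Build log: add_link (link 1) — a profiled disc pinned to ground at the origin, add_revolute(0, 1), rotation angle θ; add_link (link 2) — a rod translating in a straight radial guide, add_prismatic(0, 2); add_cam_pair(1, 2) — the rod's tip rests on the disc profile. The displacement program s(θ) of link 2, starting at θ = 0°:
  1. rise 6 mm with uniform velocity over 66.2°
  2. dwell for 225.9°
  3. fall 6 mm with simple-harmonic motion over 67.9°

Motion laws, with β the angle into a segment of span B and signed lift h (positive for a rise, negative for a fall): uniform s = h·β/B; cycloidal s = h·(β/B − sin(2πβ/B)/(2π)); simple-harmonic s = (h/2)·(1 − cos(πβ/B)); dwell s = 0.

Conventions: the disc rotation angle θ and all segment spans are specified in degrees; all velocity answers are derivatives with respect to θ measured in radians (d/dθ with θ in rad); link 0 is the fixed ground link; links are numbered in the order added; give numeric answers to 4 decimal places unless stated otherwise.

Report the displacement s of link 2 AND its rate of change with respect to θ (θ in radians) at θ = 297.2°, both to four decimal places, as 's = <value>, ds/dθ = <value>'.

seg 1 [0°–66.2°] uniform, h=6: full span → s += 6 → s = 6.0000
seg 2 [66.2°–292.1°] dwell: s stays 6.0000
seg 3 [292.1°–360°] simple-harmonic, h=-6: θ=297.2° here. β=5.1, B=67.9. -6/2·(1 − cos(π·0.0751)) = -0.0831 → s = 5.9169
velocity in seg [292.1°–360°] (simple-harmonic), θ in radians: β = 5.1° = 0.0890 rad, B = 67.9° = 1.1851 rad; ds/dθ = (πh/(2B)) sin(πβ/B) = (π·(-6)/(2·1.1851)) sin(π·0.0751) = -1.859244 mm/rad

s = 5.9169, ds/dθ = -1.8592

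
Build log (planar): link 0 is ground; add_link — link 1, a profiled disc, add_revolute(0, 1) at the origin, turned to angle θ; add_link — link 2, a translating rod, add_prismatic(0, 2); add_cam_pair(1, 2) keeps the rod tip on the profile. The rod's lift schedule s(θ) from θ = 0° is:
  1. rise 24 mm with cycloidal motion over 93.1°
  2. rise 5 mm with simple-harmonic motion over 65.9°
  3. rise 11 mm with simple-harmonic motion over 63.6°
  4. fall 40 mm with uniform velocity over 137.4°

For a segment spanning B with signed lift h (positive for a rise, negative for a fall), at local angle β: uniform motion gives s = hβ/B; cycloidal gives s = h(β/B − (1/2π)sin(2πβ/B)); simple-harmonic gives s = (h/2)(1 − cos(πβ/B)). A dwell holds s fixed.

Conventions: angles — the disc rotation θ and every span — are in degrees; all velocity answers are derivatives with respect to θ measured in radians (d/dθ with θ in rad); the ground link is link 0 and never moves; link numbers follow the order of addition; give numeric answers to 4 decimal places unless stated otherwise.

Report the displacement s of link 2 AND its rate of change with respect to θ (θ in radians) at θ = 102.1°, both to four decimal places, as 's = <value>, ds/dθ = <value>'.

seg 1 [0°–93.1°] cycloidal, h=24: full span → s += 24 → s = 24.0000
seg 2 [93.1°–159°] simple-harmonic, h=5: θ=102.1° here. β=9, B=65.9. 5/2·(1 − cos(π·0.1366)) = 0.2266 → s = 24.2266
velocity in seg [93.1°–159°] (simple-harmonic), θ in radians: β = 9° = 0.1571 rad, B = 65.9° = 1.1502 rad; ds/dθ = (πh/(2B)) sin(πβ/B) = (π·5/(2·1.1502)) sin(π·0.1366) = 2.840710 mm/rad

s = 24.2266, ds/dθ = 2.8407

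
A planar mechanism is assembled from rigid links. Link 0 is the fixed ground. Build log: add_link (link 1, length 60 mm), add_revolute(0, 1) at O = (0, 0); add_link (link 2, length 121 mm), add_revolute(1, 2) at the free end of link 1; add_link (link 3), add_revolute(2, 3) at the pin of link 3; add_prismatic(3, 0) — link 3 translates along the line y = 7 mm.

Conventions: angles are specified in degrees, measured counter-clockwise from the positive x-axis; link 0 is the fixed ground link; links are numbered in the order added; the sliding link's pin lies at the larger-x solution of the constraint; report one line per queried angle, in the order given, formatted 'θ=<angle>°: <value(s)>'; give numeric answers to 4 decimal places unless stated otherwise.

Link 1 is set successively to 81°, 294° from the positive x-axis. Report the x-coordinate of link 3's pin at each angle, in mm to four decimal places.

geometry: r = 60 mm, L = 121 mm, e = 7 mm
θ=81°: crank pin P = (r cos θ, r sin θ) = (9.386068, 59.261300)
θ=81°: h = r sin θ − e = 59.261300 − 7 = 52.261300
θ=81°: x = r cos θ + √(L² − h²) = 9.386068 + 109.131831 = 118.517899
θ=294°: crank pin P = (r cos θ, r sin θ) = (24.404199, -54.812727)
θ=294°: h = r sin θ − e = -54.812727 − 7 = -61.812727
θ=294°: x = r cos θ + √(L² − h²) = 24.404199 + 104.020127 = 128.424325

θ=81°: 118.5179
θ=294°: 128.4243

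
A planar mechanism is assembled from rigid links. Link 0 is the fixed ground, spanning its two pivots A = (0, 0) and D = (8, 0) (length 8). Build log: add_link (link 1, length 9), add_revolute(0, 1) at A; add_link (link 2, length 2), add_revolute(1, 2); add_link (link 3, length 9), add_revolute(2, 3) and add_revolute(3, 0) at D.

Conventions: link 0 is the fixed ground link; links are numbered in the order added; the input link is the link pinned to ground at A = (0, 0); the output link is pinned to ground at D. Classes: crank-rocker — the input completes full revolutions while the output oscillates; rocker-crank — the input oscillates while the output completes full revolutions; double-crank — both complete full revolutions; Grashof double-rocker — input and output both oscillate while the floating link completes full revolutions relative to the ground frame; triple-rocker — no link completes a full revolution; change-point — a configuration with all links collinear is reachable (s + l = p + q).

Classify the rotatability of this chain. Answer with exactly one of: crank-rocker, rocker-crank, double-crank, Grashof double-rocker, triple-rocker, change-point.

lengths: ground=8, input=9, coupler=2, output=9
sorted: s=2 (shortest), l=9 (longest), p+q=17
s + l = 11 vs p + q = 17
s + l < p + q (Grashof) with shortest = coupler link → Grashof double-rocker

Grashof double-rocker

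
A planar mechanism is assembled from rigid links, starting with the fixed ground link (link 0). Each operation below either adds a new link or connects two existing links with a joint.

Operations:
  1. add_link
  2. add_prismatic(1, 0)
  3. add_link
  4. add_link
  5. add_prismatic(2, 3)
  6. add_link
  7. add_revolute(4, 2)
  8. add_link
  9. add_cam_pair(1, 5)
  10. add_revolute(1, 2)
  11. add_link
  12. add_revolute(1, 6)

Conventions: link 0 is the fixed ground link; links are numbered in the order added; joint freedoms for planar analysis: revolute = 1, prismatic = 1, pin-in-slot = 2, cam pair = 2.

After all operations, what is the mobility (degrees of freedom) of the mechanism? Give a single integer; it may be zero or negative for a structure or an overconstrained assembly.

(L,J1,J2)=(1,0,0); link0 fixed
link1: (2,0,0)
P 1-0 [J1]: (2,1,0)
link2: (3,1,0)
link3: (4,1,0)
P 2-3 [J1]: (4,2,0)
link4: (5,2,0)
R 4-2 [J1]: (5,3,0)
link5: (6,3,0)
C 1-5 [J2]: (6,3,1)
R 1-2 [J1]: (6,4,1)
link6: (7,4,1)
R 1-6 [J1]: (7,5,1)
Grübler: 3·6 − 2·5 − 1 = 7

M = 7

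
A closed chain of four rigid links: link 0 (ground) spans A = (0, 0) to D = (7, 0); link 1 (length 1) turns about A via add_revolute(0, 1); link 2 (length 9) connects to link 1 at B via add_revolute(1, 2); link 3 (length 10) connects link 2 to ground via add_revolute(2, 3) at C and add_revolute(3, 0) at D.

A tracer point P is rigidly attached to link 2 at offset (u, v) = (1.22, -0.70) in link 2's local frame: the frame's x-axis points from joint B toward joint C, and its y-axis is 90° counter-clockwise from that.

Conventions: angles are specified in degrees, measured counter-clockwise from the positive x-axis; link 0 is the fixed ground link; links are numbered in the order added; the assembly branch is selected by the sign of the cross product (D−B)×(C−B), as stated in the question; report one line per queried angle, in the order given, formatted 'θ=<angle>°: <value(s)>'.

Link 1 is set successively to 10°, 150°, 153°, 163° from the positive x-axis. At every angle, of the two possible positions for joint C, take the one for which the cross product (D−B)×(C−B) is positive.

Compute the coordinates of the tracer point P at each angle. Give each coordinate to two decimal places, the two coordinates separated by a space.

A=(0,0), D=(7.00,0)
θ=10°: B = A + 1.00·(cos10°, sin10°) = (0.9848, 0.1736)
θ=10°: |BD| = 6.0177
θ=10°: circle(B,9.00) ∩ circle(D,10.00): a=1.4302, h=8.8856
θ=10°:   candidates: C₊=(2.6708,9.0143) cross=53.471; C₋=(2.1580,-8.7496) cross=-53.471
θ=10°:   branch + wants cross > 0 → take C=(2.6708,9.0143) (cross=53.471)
θ=10°: ex = (C−B)/|BC| = (0.1873,0.9823); ey = (-0.9823,0.1873)
θ=10°: P = B + 1.22·ex + -0.70·ey = (1.9010,1.2409)
θ=150°: B = A + 1.00·(cos150°, sin150°) = (-0.8660, 0.5000)
θ=150°: |BD| = 7.8819
θ=150°: circle(B,9.00) ∩ circle(D,10.00): a=2.7357, h=8.5742
θ=150°:   candidates: C₊=(2.4080,8.8833) cross=67.581; C₋=(1.3202,-8.2304) cross=-67.581
θ=150°:   branch + wants cross > 0 → take C=(2.4080,8.8833) (cross=67.581)
θ=150°: ex = (C−B)/|BC| = (0.3638,0.9315); ey = (-0.9315,0.3638)
θ=150°: P = B + 1.22·ex + -0.70·ey = (0.2298,1.3818)
θ=153°: B = A + 1.00·(cos153°, sin153°) = (-0.8910, 0.4540)
θ=153°: |BD| = 7.9041
θ=153°: circle(B,9.00) ∩ circle(D,10.00): a=2.7501, h=8.5695
θ=153°:   candidates: C₊=(2.3468,8.8514) cross=67.734; C₋=(1.3624,-8.2594) cross=-67.734
θ=153°:   branch + wants cross > 0 → take C=(2.3468,8.8514) (cross=67.734)
θ=153°: ex = (C−B)/|BC| = (0.3598,0.9330); ey = (-0.9330,0.3598)
θ=153°: P = B + 1.22·ex + -0.70·ey = (0.2010,1.3405)
θ=163°: B = A + 1.00·(cos163°, sin163°) = (-0.9563, 0.2924)
θ=163°: |BD| = 7.9617
θ=163°: circle(B,9.00) ∩ circle(D,10.00): a=2.7876, h=8.5574
θ=163°:   candidates: C₊=(2.1437,8.7416) cross=68.131; C₋=(1.5152,-8.3616) cross=-68.131
θ=163°:   branch + wants cross > 0 → take C=(2.1437,8.7416) (cross=68.131)
θ=163°: ex = (C−B)/|BC| = (0.3444,0.9388); ey = (-0.9388,0.3444)
θ=163°: P = B + 1.22·ex + -0.70·ey = (0.1211,1.1966)

θ=10°: 1.90 1.24
θ=150°: 0.23 1.38
θ=153°: 0.20 1.34
θ=163°: 0.12 1.20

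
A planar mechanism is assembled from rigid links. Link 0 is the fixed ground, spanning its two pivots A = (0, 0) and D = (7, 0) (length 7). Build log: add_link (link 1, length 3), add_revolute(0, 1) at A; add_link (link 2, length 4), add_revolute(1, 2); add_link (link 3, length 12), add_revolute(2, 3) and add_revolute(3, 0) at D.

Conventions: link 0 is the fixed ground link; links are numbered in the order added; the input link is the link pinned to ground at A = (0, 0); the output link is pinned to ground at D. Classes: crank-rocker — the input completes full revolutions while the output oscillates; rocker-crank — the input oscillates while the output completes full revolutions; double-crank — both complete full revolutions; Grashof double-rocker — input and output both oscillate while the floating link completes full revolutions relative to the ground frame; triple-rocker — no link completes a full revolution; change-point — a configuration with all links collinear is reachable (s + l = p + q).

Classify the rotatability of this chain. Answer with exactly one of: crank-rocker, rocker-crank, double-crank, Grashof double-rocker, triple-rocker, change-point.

lengths: ground=7, input=3, coupler=4, output=12
sorted: s=3 (shortest), l=12 (longest), p+q=11
s + l = 15 vs p + q = 11
s + l > p + q → non-Grashof → no link fully rotates → triple-rocker

triple-rocker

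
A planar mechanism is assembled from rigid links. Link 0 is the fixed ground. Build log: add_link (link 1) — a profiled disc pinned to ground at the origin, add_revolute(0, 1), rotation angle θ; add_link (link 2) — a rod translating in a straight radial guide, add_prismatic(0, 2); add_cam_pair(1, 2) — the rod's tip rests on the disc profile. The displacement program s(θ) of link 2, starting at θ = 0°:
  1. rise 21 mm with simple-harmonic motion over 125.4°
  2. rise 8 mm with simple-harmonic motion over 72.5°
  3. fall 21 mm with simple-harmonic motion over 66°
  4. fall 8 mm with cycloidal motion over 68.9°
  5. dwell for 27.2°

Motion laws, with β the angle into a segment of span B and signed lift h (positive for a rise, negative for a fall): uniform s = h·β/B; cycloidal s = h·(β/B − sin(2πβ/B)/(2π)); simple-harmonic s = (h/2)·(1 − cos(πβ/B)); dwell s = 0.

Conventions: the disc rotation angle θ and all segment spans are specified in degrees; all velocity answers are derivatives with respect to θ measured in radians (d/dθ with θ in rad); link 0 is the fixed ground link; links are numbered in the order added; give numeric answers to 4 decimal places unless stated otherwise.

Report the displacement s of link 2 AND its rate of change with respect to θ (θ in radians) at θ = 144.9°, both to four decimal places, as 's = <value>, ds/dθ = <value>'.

seg 1 [0°–125.4°] simple-harmonic, h=21: full span → s += 21 → s = 21.0000
seg 2 [125.4°–197.9°] simple-harmonic, h=8: θ=144.9° here. β=19.5, B=72.5. 8/2·(1 − cos(π·0.2690)) = 1.3450 → s = 22.3450
velocity in seg [125.4°–197.9°] (simple-harmonic), θ in radians: β = 19.5° = 0.3403 rad, B = 72.5° = 1.2654 rad; ds/dθ = (πh/(2B)) sin(πβ/B) = (π·8/(2·1.2654)) sin(π·0.2690) = 7.427996 mm/rad

s = 22.3450, ds/dθ = 7.4280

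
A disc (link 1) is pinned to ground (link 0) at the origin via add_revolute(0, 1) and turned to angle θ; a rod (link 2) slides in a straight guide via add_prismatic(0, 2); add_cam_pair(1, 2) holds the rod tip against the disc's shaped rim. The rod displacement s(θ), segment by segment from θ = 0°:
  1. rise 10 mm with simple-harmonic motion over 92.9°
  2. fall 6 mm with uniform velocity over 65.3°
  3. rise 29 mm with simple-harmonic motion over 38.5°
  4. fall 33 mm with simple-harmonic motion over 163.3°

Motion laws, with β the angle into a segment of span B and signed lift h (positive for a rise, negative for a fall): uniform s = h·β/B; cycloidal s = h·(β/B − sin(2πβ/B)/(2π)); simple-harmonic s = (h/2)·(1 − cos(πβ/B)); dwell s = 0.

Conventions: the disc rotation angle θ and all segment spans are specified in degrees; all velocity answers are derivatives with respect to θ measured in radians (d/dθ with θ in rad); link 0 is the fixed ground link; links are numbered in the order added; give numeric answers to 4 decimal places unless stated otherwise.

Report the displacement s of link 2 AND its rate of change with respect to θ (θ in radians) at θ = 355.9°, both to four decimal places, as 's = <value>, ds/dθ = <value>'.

segment 1 (0° to 92.9°, simple-harmonic, h = 10) is passed completely: s = 0.0000 + (10) = 10.0000
segment 2 (92.9° to 158.2°, uniform, h = -6) is passed completely: s = 10.0000 + (-6) = 4.0000
segment 3 (158.2° to 196.7°, simple-harmonic, h = 29) is passed completely: s = 4.0000 + (29) = 33.0000
θ = 355.9° falls in segment 4 (196.7° to 360°, simple-harmonic, h = -33): β = 355.9 − 196.7 = 159.2°, B = 163.3°; Δs = -33/2·(1 − cos(π·0.9749)) = -32.9487; s = 33.0000 − 32.9487 = 0.0513
velocity in seg [196.7°–360°] (simple-harmonic), θ in radians: β = 159.2° = 2.7786 rad, B = 163.3° = 2.8501 rad; ds/dθ = (πh/(2B)) sin(πβ/B) = (π·(-33)/(2·2.8501)) sin(π·0.9749) = -1.433070 mm/rad

s = 0.0513, ds/dθ = -1.4331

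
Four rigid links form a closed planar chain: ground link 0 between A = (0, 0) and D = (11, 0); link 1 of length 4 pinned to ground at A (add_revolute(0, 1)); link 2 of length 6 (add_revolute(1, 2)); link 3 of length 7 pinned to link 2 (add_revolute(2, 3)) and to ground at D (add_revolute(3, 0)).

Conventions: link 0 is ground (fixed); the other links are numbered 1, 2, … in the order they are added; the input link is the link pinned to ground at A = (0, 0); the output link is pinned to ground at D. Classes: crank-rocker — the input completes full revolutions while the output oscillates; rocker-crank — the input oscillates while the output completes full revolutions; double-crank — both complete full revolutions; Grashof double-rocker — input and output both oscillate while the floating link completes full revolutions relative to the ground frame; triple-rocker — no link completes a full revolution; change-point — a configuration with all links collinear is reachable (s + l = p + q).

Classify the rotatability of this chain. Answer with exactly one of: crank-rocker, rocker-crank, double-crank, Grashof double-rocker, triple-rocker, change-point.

lengths: ground=11, input=4, coupler=6, output=7
sorted: s=4 (shortest), l=11 (longest), p+q=13
s + l = 15 vs p + q = 13
s + l > p + q → non-Grashof → no link fully rotates → triple-rocker

triple-rocker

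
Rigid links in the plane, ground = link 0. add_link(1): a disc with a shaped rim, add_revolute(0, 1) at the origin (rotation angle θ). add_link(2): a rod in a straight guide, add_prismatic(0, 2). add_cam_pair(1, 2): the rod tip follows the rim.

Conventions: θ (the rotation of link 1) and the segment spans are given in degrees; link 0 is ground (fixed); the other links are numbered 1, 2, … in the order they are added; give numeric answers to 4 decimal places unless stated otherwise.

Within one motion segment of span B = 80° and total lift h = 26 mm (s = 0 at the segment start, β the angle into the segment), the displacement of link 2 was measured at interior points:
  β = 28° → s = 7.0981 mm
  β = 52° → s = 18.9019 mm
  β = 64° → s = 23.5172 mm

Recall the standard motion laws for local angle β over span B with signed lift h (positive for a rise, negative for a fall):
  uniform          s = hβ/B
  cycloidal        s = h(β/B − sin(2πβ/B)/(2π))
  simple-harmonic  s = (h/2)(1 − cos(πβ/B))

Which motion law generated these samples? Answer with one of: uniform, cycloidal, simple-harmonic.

candidates at β/B = r: uniform s = h·r (linear in β); cycloidal s = h·(r − sin(2πr)/(2π)); simple-harmonic s = (h/2)(1 − cos(πr))
β=28°: printed 7.0981 | uniform 9.1000, cycloidal 5.7523, simple-harmonic 7.0981
β=52°: printed 18.9019 | uniform 16.9000, cycloidal 20.2477, simple-harmonic 18.9019
β=64°: printed 23.5172 | uniform 20.8000, cycloidal 24.7355, simple-harmonic 23.5172
only one law matches every sample → simple-harmonic

simple-harmonic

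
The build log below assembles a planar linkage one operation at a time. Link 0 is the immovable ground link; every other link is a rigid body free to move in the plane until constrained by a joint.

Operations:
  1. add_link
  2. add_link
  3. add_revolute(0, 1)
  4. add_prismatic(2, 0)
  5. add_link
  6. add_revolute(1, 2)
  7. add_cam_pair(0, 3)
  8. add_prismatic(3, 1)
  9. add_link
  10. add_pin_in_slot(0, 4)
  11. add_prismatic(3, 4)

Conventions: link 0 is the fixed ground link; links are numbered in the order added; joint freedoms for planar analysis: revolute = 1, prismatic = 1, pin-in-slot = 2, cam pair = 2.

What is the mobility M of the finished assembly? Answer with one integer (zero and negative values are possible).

L=1 J1=0 J2=0
add link → L=2 J1=0 J2=0
add link → L=3 J1=0 J2=0
R@0,1 dof=1 J1 → L=3 J1=1 J2=0
P@2,0 dof=1 J1 → L=3 J1=2 J2=0
add link → L=4 J1=2 J2=0
R@1,2 dof=1 J1 → L=4 J1=3 J2=0
C@0,3 dof=2 J2 → L=4 J1=3 J2=1
P@3,1 dof=1 J1 → L=4 J1=4 J2=1
add link → L=5 J1=4 J2=1
PS@0,4 dof=2 J2 → L=5 J1=4 J2=2
P@3,4 dof=1 J1 → L=5 J1=5 J2=2
M=3(L−1)−2J1−J2=3·4−2·5−2=0

M = 0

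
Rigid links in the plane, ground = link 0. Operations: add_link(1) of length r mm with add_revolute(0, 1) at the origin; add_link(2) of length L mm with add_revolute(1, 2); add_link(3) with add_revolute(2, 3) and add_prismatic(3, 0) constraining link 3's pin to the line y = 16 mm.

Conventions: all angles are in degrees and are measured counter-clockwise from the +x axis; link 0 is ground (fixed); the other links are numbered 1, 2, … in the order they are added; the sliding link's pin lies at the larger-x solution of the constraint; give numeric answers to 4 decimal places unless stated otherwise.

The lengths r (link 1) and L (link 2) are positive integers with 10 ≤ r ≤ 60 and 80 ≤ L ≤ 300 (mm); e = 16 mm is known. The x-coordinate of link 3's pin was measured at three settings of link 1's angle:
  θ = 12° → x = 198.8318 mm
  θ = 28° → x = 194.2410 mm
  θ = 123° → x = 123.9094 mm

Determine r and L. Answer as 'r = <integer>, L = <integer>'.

constraint per measurement: (x − r cos θ)² + (r sin θ − e)² = L²
subtracting the θ₁ and θ₂ equations cancels the r² and L² terms:
r = (x₁² − x₂²) / (2[(x₁cos θ₁ + e sin θ₁) − (x₂cos θ₂ + e sin θ₂)]) = 47.9995 → r = 48
L² = (x₁ − r cos θ₁)² + (r sin θ₁ − e)² = 23103.9949 → L = 152.0000 → L = 152
check at θ₃=123°: x = 123.9094 (printed 123.9094) ✓

r = 48, L = 152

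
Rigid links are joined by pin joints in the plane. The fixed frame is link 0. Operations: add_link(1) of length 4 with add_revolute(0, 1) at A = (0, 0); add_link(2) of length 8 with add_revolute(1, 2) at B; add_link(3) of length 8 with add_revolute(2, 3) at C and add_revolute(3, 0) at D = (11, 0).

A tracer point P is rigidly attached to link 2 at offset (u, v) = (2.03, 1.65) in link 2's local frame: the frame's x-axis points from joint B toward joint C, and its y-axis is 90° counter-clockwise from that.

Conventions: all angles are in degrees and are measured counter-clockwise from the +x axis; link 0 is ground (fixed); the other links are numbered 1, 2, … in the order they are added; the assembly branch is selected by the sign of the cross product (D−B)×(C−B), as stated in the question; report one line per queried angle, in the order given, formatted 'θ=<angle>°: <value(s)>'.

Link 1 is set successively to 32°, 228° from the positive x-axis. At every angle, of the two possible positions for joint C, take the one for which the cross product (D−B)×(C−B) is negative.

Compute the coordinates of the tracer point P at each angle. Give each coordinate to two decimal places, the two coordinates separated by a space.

A=(0,0), D=(11.00,0)
θ=32°: B = A + 4.00·(cos32°, sin32°) = (3.3922, 2.1197)
θ=32°: |BD| = 7.8976
θ=32°: circle(B,8.00) ∩ circle(D,8.00): a=3.9488, h=6.9575
θ=32°:   candidates: C₊=(9.0635,7.7621) cross=54.948; C₋=(5.3287,-5.6424) cross=-54.948
θ=32°:   branch - wants cross < 0 → take C=(5.3287,-5.6424) (cross=-54.948)
θ=32°: ex = (C−B)/|BC| = (0.2421,-0.9703); ey = (0.9703,0.2421)
θ=32°: P = B + 2.03·ex + 1.65·ey = (5.4845,0.5495)
θ=228°: B = A + 4.00·(cos228°, sin228°) = (-2.6765, -2.9726)
θ=228°: |BD| = 13.9958
θ=228°: circle(B,8.00) ∩ circle(D,8.00): a=6.9979, h=3.8767
θ=228°:   candidates: C₊=(3.3384,2.3020) cross=54.258; C₋=(4.9851,-5.2746) cross=-54.258
θ=228°:   branch - wants cross < 0 → take C=(4.9851,-5.2746) (cross=-54.258)
θ=228°: ex = (C−B)/|BC| = (0.9577,-0.2878); ey = (0.2878,0.9577)
θ=228°: P = B + 2.03·ex + 1.65·ey = (-0.2576,-1.9765)

θ=32°: 5.48 0.55
θ=228°: -0.26 -1.98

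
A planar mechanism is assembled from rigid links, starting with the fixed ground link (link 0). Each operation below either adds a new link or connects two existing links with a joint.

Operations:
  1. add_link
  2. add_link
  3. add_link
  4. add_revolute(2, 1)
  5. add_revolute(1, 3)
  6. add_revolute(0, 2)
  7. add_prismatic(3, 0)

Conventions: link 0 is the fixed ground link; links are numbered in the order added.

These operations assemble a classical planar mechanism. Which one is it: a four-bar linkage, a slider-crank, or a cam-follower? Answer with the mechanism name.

links: 4 (incl. ground); joints: 3 revolute, 1 prismatic, 0 higher (cam) pair, forming one closed loop
4 links, 3 revolutes + 1 prismatic in one loop → slider-crank

slider-crank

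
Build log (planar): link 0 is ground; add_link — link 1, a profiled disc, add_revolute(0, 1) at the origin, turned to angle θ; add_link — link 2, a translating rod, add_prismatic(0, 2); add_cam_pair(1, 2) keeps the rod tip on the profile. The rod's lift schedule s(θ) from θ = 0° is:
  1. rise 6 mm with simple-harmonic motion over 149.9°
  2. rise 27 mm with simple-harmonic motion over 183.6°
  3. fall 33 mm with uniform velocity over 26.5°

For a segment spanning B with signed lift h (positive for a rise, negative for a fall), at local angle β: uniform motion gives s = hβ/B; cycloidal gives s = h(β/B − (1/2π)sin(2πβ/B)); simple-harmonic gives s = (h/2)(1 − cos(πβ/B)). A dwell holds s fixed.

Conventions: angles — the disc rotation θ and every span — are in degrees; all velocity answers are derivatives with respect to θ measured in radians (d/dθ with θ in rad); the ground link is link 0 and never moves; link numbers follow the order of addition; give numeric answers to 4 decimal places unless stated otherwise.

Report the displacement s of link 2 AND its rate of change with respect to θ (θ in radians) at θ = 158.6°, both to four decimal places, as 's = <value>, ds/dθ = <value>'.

seg 1 [0°–149.9°] simple-harmonic, h=6: full span → s += 6 → s = 6.0000
seg 2 [149.9°–333.5°] simple-harmonic, h=27: θ=158.6° here. β=8.7, B=183.6. 27/2·(1 − cos(π·0.0474)) = 0.1493 → s = 6.1493
velocity in seg [149.9°–333.5°] (simple-harmonic), θ in radians: β = 8.7° = 0.1518 rad, B = 183.6° = 3.2044 rad; ds/dθ = (πh/(2B)) sin(πβ/B) = (π·27/(2·3.2044)) sin(π·0.0474) = 1.963020 mm/rad

s = 6.1493, ds/dθ = 1.9630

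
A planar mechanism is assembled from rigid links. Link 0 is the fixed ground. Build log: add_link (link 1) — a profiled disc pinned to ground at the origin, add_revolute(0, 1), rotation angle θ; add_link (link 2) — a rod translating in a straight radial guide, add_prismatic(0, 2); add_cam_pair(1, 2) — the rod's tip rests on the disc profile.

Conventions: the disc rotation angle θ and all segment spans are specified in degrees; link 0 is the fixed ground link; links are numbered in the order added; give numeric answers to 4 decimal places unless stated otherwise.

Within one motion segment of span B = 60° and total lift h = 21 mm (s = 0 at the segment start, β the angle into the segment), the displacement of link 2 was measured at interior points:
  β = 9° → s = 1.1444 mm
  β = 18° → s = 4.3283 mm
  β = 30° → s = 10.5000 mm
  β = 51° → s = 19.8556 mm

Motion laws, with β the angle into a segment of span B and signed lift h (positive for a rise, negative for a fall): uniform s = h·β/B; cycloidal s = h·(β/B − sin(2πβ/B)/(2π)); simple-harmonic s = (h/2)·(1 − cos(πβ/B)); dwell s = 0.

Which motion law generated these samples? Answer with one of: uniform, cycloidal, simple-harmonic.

candidates at β/B = r: uniform s = h·r (linear in β); cycloidal s = h·(r − sin(2πr)/(2π)); simple-harmonic s = (h/2)(1 − cos(πr))
β=9°: printed 1.1444 | uniform 3.1500, cycloidal 0.4461, simple-harmonic 1.1444
β=18°: printed 4.3283 | uniform 6.3000, cycloidal 3.1213, simple-harmonic 4.3283
β=30°: printed 10.5000 | uniform 10.5000, cycloidal 10.5000, simple-harmonic 10.5000
β=51°: printed 19.8556 | uniform 17.8500, cycloidal 20.5539, simple-harmonic 19.8556
only one law matches every sample → simple-harmonic

simple-harmonic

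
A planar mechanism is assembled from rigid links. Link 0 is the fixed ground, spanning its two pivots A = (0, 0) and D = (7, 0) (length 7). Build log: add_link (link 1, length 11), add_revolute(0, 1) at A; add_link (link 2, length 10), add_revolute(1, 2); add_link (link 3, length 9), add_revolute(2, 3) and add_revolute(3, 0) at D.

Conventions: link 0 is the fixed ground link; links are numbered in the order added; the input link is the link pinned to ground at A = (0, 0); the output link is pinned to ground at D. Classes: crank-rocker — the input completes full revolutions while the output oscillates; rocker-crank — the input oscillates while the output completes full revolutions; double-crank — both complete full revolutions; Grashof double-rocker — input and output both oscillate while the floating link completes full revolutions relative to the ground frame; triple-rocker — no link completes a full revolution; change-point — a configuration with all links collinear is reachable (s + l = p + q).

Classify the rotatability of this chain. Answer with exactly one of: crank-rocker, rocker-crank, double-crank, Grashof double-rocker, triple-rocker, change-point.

lengths: ground=7, input=11, coupler=10, output=9
sorted: s=7 (shortest), l=11 (longest), p+q=19
s + l = 18 vs p + q = 19
s + l < p + q (Grashof) with shortest = ground link → double-crank

double-crank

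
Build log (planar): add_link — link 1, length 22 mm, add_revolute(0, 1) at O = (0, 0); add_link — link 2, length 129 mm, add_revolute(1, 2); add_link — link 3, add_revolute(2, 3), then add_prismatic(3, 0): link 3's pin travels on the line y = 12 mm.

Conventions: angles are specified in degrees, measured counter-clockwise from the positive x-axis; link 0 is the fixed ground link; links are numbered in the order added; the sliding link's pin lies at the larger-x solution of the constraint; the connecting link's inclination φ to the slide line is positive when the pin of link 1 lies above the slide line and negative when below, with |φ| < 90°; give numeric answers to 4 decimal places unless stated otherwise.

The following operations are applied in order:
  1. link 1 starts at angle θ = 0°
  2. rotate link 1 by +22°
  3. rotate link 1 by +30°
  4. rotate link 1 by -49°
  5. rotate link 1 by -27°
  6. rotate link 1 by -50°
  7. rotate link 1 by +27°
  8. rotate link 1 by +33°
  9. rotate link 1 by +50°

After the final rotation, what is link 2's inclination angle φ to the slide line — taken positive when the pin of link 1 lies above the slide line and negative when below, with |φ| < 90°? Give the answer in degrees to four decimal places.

geometry: r = 22 mm, L = 129 mm, e = 12 mm; θ starts at 0°
rotate link 1 by +22°: θ ← 0° +22° = 22°
rotate link 1 by +30°: θ ← 22° +30° = 52°
rotate link 1 by -49°: θ ← 52° -49° = 3°
rotate link 1 by -27°: θ ← 3° -27° = -24°
rotate link 1 by -50°: θ ← -24° -50° = -74°
rotate link 1 by +27°: θ ← -74° +27° = -47°
rotate link 1 by +33°: θ ← -47° +33° = -14°
rotate link 1 by +50°: θ ← -14° +50° = 36°
h = r sin θ − e = 12.931276 − 12 = 0.931276
sin φ = h / L = 0.931276 / 129 = 0.00721919
φ = arcsin(0.00721919) = 0.413633°

0.4136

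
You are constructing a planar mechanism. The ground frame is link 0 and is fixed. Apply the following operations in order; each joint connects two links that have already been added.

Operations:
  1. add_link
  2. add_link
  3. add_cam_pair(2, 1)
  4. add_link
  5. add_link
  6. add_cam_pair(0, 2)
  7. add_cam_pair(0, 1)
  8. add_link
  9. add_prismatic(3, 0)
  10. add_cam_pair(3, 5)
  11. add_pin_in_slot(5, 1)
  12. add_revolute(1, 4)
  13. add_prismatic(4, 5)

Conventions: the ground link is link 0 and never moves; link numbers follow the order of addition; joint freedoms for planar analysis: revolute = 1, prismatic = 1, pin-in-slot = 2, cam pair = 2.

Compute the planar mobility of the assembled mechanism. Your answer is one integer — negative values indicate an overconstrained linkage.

(L,J1,J2)=(1,0,0); link0 fixed
link1: (2,0,0)
link2: (3,0,0)
C 2-1 [J2]: (3,0,1)
link3: (4,0,1)
link4: (5,0,1)
C 0-2 [J2]: (5,0,2)
C 0-1 [J2]: (5,0,3)
link5: (6,0,3)
P 3-0 [J1]: (6,1,3)
C 3-5 [J2]: (6,1,4)
PS 5-1 [J2]: (6,1,5)
R 1-4 [J1]: (6,2,5)
P 4-5 [J1]: (6,3,5)
Grübler: 3·5 − 2·3 − 5 = 4

M = 4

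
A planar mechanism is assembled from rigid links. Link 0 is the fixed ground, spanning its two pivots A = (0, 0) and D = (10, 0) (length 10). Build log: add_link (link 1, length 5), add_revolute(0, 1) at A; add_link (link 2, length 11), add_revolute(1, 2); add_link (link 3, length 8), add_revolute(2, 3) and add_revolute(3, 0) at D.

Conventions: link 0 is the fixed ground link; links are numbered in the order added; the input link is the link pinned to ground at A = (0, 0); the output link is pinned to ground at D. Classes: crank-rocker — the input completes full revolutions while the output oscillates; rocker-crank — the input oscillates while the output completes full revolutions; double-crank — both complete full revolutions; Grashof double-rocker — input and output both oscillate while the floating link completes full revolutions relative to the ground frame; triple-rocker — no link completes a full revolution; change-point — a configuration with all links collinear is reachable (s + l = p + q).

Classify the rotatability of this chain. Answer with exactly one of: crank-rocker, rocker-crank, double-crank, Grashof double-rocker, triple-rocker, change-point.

lengths: ground=10, input=5, coupler=11, output=8
sorted: s=5 (shortest), l=11 (longest), p+q=18
s + l = 16 vs p + q = 18
s + l < p + q (Grashof) with shortest = input link → crank-rocker

crank-rocker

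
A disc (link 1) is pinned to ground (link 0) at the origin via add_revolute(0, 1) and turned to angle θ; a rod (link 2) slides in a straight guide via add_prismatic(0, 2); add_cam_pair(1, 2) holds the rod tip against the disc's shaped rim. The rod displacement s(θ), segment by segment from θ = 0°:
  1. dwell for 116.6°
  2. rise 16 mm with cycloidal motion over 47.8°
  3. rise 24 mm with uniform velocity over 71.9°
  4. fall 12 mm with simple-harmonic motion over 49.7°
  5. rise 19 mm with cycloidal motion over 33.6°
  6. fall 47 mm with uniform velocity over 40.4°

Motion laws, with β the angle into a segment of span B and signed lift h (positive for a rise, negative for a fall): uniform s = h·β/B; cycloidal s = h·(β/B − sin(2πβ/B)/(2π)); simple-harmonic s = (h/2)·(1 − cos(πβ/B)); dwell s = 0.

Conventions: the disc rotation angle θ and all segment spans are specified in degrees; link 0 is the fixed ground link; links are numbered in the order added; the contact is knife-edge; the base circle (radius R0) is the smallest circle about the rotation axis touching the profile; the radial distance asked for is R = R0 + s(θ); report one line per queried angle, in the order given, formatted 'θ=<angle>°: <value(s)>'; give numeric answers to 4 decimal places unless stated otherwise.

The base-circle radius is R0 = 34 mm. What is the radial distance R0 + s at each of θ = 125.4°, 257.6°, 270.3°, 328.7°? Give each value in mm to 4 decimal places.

segment 1 (0° to 116.6°, dwell): s unchanged at 0.0000
θ = 125.4° falls in segment 2 (116.6° to 164.4°, cycloidal, h = 16): β = 125.4 − 116.6 = 8.8°, B = 47.8°; Δs = 16·(0.1841 − sin(2π·0.1841)/(2π)) = 0.6143; s = 0.0000 + 0.6143 = 0.6143
segment 2 (116.6° to 164.4°, cycloidal, h = 16) is passed completely: s = 0.0000 + (16) = 16.0000
segment 3 (164.4° to 236.3°, uniform, h = 24) is passed completely: s = 16.0000 + (24) = 40.0000
θ = 257.6° falls in segment 4 (236.3° to 286°, simple-harmonic, h = -12): β = 257.6 − 236.3 = 21.3°, B = 49.7°; Δs = -12/2·(1 − cos(π·0.4286)) = -4.6649; s = 40.0000 − 4.6649 = 35.3351
θ = 270.3° falls in segment 4 (236.3° to 286°, simple-harmonic, h = -12): β = 270.3 − 236.3 = 34°, B = 49.7°; Δs = -12/2·(1 − cos(π·0.6841)) = -9.2800; s = 40.0000 − 9.2800 = 30.7200
segment 4 (236.3° to 286°, simple-harmonic, h = -12) is passed completely: s = 40.0000 + (-12) = 28.0000
segment 5 (286° to 319.6°, cycloidal, h = 19) is passed completely: s = 28.0000 + (19) = 47.0000
θ = 328.7° falls in segment 6 (319.6° to 360°, uniform, h = -47): β = 328.7 − 319.6 = 9.1°, B = 40.4°; Δs = -47·9.1/40.4 = -10.5866; s = 47.0000 − 10.5866 = 36.4134
θ=125.4°: R = R0 + s = 34 + 0.6143 = 34.6143
θ=257.6°: R = R0 + s = 34 + 35.3351 = 69.3351
θ=270.3°: R = R0 + s = 34 + 30.7200 = 64.7200
θ=328.7°: R = R0 + s = 34 + 36.4134 = 70.4134

θ=125.4°: 34.6143
θ=257.6°: 69.3351
θ=270.3°: 64.7200
θ=328.7°: 70.4134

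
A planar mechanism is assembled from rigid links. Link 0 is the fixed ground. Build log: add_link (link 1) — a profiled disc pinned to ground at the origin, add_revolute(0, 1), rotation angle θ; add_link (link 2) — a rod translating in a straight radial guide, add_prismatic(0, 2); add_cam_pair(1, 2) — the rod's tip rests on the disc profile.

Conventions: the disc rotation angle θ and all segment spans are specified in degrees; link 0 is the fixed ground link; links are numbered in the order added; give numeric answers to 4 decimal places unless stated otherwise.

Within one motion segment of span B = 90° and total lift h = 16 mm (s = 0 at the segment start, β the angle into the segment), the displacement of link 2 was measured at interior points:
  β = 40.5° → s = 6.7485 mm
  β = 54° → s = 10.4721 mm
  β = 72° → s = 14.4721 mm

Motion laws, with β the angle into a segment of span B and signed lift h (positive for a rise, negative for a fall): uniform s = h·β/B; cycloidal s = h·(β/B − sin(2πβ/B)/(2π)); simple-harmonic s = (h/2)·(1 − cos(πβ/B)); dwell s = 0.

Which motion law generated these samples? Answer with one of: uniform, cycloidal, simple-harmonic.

candidates at β/B = r: uniform s = h·r (linear in β); cycloidal s = h·(r − sin(2πr)/(2π)); simple-harmonic s = (h/2)(1 − cos(πr))
β=40.5°: printed 6.7485 | uniform 7.2000, cycloidal 6.4131, simple-harmonic 6.7485
β=54°: printed 10.4721 | uniform 9.6000, cycloidal 11.0968, simple-harmonic 10.4721
β=72°: printed 14.4721 | uniform 12.8000, cycloidal 15.2218, simple-harmonic 14.4721
only one law matches every sample → simple-harmonic

simple-harmonic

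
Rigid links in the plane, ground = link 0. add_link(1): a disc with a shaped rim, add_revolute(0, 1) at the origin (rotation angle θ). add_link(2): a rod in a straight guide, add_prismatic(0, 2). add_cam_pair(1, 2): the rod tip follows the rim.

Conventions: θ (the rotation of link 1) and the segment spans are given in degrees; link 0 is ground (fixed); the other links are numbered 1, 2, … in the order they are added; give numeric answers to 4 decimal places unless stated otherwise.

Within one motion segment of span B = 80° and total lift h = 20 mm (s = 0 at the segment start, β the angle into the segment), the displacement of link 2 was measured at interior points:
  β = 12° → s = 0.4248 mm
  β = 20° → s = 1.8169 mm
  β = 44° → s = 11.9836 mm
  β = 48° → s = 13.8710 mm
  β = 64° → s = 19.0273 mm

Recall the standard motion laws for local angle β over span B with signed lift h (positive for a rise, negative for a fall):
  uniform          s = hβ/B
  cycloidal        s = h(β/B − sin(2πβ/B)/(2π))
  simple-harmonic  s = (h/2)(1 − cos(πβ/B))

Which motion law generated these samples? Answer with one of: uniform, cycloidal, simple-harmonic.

candidates at β/B = r: uniform s = h·r (linear in β); cycloidal s = h·(r − sin(2πr)/(2π)); simple-harmonic s = (h/2)(1 − cos(πr))
β=12°: printed 0.4248 | uniform 3.0000, cycloidal 0.4248, simple-harmonic 1.0899
β=20°: printed 1.8169 | uniform 5.0000, cycloidal 1.8169, simple-harmonic 2.9289
β=44°: printed 11.9836 | uniform 11.0000, cycloidal 11.9836, simple-harmonic 11.5643
β=48°: printed 13.8710 | uniform 12.0000, cycloidal 13.8710, simple-harmonic 13.0902
β=64°: printed 19.0273 | uniform 16.0000, cycloidal 19.0273, simple-harmonic 18.0902
only one law matches every sample → cycloidal

cycloidal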